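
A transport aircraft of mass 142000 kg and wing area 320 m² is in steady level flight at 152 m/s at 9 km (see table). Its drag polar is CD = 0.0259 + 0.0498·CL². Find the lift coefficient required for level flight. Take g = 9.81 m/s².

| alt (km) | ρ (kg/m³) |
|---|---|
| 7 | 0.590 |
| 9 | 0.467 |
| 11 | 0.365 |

CL = 0.807

At 9 km, from the table: ρ = 0.467 kg/m³.
Weight W = mg = 142000 × 9.81 = 1.393×10^6 N; in level flight L = W.
Dynamic pressure q = 0.5 × 0.467 × 152² = 5395 Pa.
CL = W/(q·S) = 1.393×10^6 / (5395 × 320) = 0.8069.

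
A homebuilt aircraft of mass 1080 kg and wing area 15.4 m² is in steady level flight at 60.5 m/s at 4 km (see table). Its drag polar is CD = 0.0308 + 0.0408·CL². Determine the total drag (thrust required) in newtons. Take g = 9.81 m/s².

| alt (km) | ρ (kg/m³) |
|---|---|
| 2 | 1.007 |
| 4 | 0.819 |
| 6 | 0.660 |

D = 909 N

At 4 km, from the table: ρ = 0.819 kg/m³.
In steady level flight, lift balances weight: W = mg = 1080 × 9.81 = 10595 N.
Dynamic pressure q = 0.5 × 0.819 × 60.5² = 1499 Pa.
CL = W/(q·S) = 10595 / (1499 × 15.4) = 0.459.
CD = 0.0308 + 0.0408 × 0.459² = 0.0394.
D = q·S·CD = 1499 × 15.4 × 0.0394 = 909.4 N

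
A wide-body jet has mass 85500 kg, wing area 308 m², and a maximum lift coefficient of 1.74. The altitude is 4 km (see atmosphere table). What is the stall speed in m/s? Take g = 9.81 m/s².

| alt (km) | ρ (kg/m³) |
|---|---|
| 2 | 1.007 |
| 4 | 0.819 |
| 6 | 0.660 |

At 4 km, from the table: ρ = 0.819 kg/m³.
At stall, lift equals weight: L = W = m·g = 85500 × 9.81 = 8.388×10^5 N.
From L = ½ρV²S·CL,max = W: V_stall = √(2W/(ρSCL,max)) = √(2·8.388×10^5/(0.819·308·1.74))
V_stall = √3822 = 61.8 m/s

V_stall = 61.8 m/s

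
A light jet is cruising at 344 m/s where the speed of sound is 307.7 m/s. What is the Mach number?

M = v/a = 344 / 307.7 = 1.12

M = 1.12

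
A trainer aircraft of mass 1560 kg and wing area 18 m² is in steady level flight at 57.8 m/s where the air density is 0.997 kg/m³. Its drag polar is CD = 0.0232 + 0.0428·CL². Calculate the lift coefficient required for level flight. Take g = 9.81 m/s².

Weight W = mg = 1560 × 9.81 = 15304 N; in level flight L = W.
Dynamic pressure q = 0.5 × 0.997 × 57.8² = 1665 Pa.
CL = 2W/(ρv²S) = 2×15304/(0.997×57.8²×18) = 0.5105.

CL = 0.511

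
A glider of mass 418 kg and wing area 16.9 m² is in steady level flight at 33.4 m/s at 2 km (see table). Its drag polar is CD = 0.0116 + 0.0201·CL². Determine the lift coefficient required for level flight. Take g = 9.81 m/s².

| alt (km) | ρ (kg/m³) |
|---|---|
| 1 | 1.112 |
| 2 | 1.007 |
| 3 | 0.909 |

CL = 0.432

At 2 km, from the table: ρ = 1.007 kg/m³.
Level flight ⇒ L = W = m·g = 418 × 9.81 = 4100.6 N.
Dynamic pressure q = 0.5 × 1.007 × 33.4² = 561.7 Pa.
CL = 2W/(ρv²S) = 2×4100.6/(1.007×33.4²×16.9) = 0.432.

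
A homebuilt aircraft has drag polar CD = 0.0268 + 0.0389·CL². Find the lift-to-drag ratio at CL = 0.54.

L/D = 14.2

CD = 0.0268 + 0.0389 × 0.54² = 0.03814
L/D = CL/CD = 0.54 / 0.03814 = 14.2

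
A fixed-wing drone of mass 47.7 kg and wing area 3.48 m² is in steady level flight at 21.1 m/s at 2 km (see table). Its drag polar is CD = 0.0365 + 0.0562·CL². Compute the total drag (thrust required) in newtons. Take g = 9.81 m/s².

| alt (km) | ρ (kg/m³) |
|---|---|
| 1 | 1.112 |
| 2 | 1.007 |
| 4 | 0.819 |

At 2 km, from the table: ρ = 1.007 kg/m³.
Weight W = mg = 47.7 × 9.81 = 467.94 N; in level flight L = W.
q = ½ρv² = ½ × 1.007 × 21.1² = 224.2 Pa.
CL = W/(q·S) = 467.94 / (224.2 × 3.48) = 0.5999.
CD = 0.0365 + 0.0562 × 0.5999² = 0.05672.
D = q·S·CD = 224.2 × 3.48 × 0.05672 = 44.25 N

D = 44.2 N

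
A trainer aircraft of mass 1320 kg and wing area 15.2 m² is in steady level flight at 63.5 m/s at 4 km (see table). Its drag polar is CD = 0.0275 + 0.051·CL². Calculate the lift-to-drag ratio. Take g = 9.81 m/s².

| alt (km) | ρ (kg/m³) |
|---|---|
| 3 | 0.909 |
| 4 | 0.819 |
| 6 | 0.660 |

At 4 km, from the table: ρ = 0.819 kg/m³.
Level flight ⇒ L = W = m·g = 1320 × 9.81 = 12949 N.
Dynamic pressure q = 0.5 × 0.819 × 63.5² = 1651 Pa.
CL = W/(q·S) = 12949 / (1651 × 15.2) = 0.5159.
CD = 0.0275 + 0.051 × 0.5159² = 0.04108.
L/D = CL/CD = 0.5159 / 0.04108 = 12.6

L/D = 12.6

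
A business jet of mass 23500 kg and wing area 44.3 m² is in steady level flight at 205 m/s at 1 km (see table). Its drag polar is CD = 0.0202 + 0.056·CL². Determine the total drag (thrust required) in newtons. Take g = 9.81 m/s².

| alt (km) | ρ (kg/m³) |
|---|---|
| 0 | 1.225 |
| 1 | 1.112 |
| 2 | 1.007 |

At 1 km, from the table: ρ = 1.112 kg/m³.
In steady level flight, lift balances weight: W = mg = 23500 × 9.81 = 2.3054×10^5 N.
q = ½ρv² = ½ × 1.112 × 205² = 23370 Pa.
CL = 2W/(ρv²S) = 2×2.3054×10^5/(1.112×205²×44.3) = 0.2227.
CD = 0.0202 + 0.056 × 0.2227² = 0.02298.
D = q·S·CD = 23370 × 44.3 × 0.02298 = 23780 N

D = 23800 N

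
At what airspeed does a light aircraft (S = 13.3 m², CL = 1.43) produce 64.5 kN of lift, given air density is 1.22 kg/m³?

L = ½ρv²S·CL ⇒ v = √(2L/(ρ·S·CL))
v = √(2 × 64500 / (1.22 × 13.3 × 1.43)) = √5560 = 74.6 m/s

v = 74.6 m/s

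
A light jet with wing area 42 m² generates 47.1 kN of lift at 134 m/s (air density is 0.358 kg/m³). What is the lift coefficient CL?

From L = ½ρv²S·CL, rearranging gives CL = 2L/(ρv²S).
CL = 2 × 47100 / (0.358 × 134² × 42) = 0.349

CL = 0.349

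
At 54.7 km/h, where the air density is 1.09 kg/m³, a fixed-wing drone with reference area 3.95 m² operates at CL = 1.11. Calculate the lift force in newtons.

L = 552 N

Convert speed: v = 54.7 km/h ÷ 3.6 = 15.19 m/s.
L = ½ρv²S·CL = ½ × 1.09 × 15.19² × 3.95 × 1.11 = 552 N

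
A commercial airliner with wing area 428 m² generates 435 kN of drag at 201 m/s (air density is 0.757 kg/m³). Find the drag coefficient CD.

From D = ½ρv²S·CD, rearranging gives CD = 2D/(ρv²S).
CD = 2 × 4.35×10^5 / (0.757 × 201² × 428) = 0.0665

CD = 0.0665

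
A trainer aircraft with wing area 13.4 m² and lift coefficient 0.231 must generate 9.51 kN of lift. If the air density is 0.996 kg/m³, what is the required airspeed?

v = 78.5 m/s

L = ½ρv²S·CL ⇒ v = √(2L/(ρ·S·CL))
v = √(2 × 9510 / (0.996 × 13.4 × 0.231)) = √6169 = 78.5 m/s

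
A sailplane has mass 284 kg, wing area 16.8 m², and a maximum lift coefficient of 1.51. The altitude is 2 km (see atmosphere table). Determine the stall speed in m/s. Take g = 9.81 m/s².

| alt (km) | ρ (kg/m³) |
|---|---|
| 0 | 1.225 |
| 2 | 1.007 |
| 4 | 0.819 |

V_stall = 14.8 m/s

At 2 km, from the table: ρ = 1.007 kg/m³.
Weight W = mg = 284 × 9.81 = 2786 N.
From L = ½ρV²S·CL,max = W: V_stall = √(2W/(ρSCL,max)) = √(2·2786/(1.007·16.8·1.51))
V_stall = √218.1 = 14.8 m/s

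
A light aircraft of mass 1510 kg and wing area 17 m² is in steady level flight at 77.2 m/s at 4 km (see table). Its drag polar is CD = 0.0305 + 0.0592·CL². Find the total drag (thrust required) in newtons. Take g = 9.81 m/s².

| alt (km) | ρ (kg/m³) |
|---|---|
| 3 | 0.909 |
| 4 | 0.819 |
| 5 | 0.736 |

At 4 km, from the table: ρ = 0.819 kg/m³.
Weight W = mg = 1510 × 9.81 = 14813 N; in level flight L = W.
q = ½ρv² = ½ × 0.819 × 77.2² = 2441 Pa.
Required CL = L/(qS) = 14813/(2441·17) = 0.357.
CD = 0.0305 + 0.0592 × 0.357² = 0.03805.
D = q·S·CD = 2441 × 17 × 0.03805 = 1579 N

D = 1580 N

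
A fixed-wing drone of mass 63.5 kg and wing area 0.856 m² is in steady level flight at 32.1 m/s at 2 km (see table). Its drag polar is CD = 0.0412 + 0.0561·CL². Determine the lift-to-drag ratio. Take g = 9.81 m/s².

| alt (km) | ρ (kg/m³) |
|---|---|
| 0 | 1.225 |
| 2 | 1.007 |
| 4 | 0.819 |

At 2 km, from the table: ρ = 1.007 kg/m³.
Weight W = mg = 63.5 × 9.81 = 622.94 N; in level flight L = W.
Dynamic pressure q = 0.5 × 1.007 × 32.1² = 518.8 Pa.
CL = 2W/(ρv²S) = 2×622.94/(1.007×32.1²×0.856) = 1.403.
CD = 0.0412 + 0.0561 × 1.403² = 0.1516.
L/D = CL/CD = 1.403 / 0.1516 = 9.25

L/D = 9.25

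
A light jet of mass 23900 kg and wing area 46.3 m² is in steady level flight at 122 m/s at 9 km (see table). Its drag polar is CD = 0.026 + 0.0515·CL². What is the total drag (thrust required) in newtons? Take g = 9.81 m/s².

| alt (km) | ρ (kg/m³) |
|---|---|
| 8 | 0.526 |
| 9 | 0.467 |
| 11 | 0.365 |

D = 21800 N

At 9 km, from the table: ρ = 0.467 kg/m³.
Weight W = mg = 23900 × 9.81 = 2.3446×10^5 N; in level flight L = W.
Dynamic pressure q = 0.5 × 0.467 × 122² = 3475 Pa.
CL = W/(q·S) = 2.3446×10^5 / (3475 × 46.3) = 1.457.
CD = 0.026 + 0.0515 × 1.457² = 0.1353.
D = q·S·CD = 3475 × 46.3 × 0.1353 = 21780 N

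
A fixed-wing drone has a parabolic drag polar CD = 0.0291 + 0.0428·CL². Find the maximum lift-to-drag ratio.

(L/D)max = 14.2

For CD = CD0 + K·CL², (L/D)max occurs at CL* = √(CD0/K) and equals 1/(2√(K·CD0)).
(L/D)max = 1/(2√(0.0428 × 0.0291)) = 1/(2 × 0.03529) = 14.2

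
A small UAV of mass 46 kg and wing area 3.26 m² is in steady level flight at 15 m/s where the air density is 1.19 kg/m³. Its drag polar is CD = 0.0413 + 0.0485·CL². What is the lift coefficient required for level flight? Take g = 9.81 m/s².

In steady level flight, lift balances weight: W = mg = 46 × 9.81 = 451.26 N.
q = ½ρv² = ½ × 1.19 × 15² = 133.9 Pa.
CL = W/(q·S) = 451.26 / (133.9 × 3.26) = 1.034.

CL = 1.03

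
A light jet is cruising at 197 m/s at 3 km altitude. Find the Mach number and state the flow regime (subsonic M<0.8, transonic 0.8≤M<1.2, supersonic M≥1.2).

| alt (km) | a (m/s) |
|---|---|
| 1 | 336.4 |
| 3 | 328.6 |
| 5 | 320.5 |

At 3 km, from the table: a = 328.6 m/s.
M = v/a = 197 / 328.6 = 0.6
M = 0.6 → subsonic.

M = 0.6 (subsonic)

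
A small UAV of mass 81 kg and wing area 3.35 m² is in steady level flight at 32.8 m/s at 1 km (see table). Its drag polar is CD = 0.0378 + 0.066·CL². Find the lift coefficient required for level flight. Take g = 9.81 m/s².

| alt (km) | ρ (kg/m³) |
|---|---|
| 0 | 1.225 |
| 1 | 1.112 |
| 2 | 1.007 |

At 1 km, from the table: ρ = 1.112 kg/m³.
Weight W = mg = 81 × 9.81 = 794.61 N; in level flight L = W.
q = ½ρv² = ½ × 1.112 × 32.8² = 598.2 Pa.
CL = W/(q·S) = 794.61 / (598.2 × 3.35) = 0.3965.

CL = 0.397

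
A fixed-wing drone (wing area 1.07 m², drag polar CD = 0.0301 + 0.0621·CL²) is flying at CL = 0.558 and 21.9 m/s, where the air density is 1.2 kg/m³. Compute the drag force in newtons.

CD = 0.0301 + 0.0621 × 0.558² = 0.04944
D = ½ρv²S·CD = ½ × 1.2 × 21.9² × 1.07 × 0.04944 = 15.2 N

D = 15.2 N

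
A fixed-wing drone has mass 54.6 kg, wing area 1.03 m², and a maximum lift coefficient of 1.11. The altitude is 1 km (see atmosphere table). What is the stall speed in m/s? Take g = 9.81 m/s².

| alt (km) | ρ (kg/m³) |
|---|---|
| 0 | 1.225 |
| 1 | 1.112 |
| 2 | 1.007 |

At 1 km, from the table: ρ = 1.112 kg/m³.
Weight W = mg = 54.6 × 9.81 = 535.6 N.
From L = ½ρV²S·CL,max = W: V_stall = √(2W/(ρSCL,max)) = √(2·535.6/(1.112·1.03·1.11))
V_stall = √842.6 = 29 m/s

V_stall = 29 m/s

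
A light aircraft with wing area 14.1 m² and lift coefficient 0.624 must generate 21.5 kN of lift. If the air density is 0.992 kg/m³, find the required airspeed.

L = ½ρv²S·CL ⇒ v = √(2L/(ρ·S·CL))
v = √(2 × 21500 / (0.992 × 14.1 × 0.624)) = √4927 = 70.2 m/s

v = 70.2 m/s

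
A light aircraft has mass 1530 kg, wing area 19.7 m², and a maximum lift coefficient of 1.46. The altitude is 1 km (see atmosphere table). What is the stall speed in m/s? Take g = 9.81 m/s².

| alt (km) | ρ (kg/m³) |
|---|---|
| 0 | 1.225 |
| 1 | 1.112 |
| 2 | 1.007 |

V_stall = 30.6 m/s

At 1 km, from the table: ρ = 1.112 kg/m³.
Weight W = mg = 1530 × 9.81 = 15010 N.
V_stall = √(2W/(ρ·S·CL,max)) = √(2 × 15010 / (1.112 × 19.7 × 1.46))
V_stall = √938.6 = 30.6 m/s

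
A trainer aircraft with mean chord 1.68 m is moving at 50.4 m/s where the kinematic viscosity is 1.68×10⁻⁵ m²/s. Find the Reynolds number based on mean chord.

Re = 5.04×10^6

Re = v·c/ν = 50.4 × 1.68 / (1.68×10⁻⁵) = 5.04×10^6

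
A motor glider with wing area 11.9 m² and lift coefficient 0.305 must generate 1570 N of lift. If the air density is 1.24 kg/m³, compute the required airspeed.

L = ½ρv²S·CL ⇒ v = √(2L/(ρ·S·CL))
v = √(2 × 1570 / (1.24 × 11.9 × 0.305)) = √697.7 = 26.4 m/s

v = 26.4 m/s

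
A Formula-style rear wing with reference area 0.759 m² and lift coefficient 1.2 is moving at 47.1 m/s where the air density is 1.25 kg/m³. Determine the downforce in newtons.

L = ½ρv²S·CL = ½ × 1.25 × 47.1² × 0.759 × 1.2 = 1260 N

L = 1260 N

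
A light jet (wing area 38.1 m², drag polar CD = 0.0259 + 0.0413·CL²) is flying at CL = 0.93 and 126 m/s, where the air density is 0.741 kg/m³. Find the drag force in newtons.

D = 13800 N

CD = 0.0259 + 0.0413 × 0.93² = 0.06162
D = ½ρv²S·CD = ½ × 0.741 × 126² × 38.1 × 0.06162 = 13800 N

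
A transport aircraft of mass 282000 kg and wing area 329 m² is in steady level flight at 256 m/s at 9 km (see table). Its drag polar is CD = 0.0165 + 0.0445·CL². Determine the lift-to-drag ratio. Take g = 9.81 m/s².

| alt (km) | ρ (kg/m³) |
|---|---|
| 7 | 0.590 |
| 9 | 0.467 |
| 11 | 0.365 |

L/D = 18.4

At 9 km, from the table: ρ = 0.467 kg/m³.
Level flight ⇒ L = W = m·g = 282000 × 9.81 = 2.7664×10^6 N.
Dynamic pressure q = 0.5 × 0.467 × 256² = 15300 Pa.
Required CL = L/(qS) = 2.7664×10^6/(15300·329) = 0.5495.
CD = 0.0165 + 0.0445 × 0.5495² = 0.02994.
L/D = CL/CD = 0.5495 / 0.02994 = 18.4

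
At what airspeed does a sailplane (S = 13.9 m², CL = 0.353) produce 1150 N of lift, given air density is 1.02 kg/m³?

L = ½ρv²S·CL ⇒ v = √(2L/(ρ·S·CL))
v = √(2 × 1150 / (1.02 × 13.9 × 0.353)) = √459.6 = 21.4 m/s

v = 21.4 m/s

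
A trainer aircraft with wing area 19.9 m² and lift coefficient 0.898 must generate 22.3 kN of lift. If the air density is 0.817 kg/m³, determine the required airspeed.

v = 55.3 m/s

L = ½ρv²S·CL ⇒ v = √(2L/(ρ·S·CL))
v = √(2 × 22300 / (0.817 × 19.9 × 0.898)) = √3055 = 55.3 m/s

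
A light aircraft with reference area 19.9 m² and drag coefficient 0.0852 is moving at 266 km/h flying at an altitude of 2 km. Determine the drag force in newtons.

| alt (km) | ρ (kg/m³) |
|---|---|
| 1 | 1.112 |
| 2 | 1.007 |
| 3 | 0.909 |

D = 4660 N

At 2 km, from the table: ρ = 1.007 kg/m³.
Convert speed: v = 266 km/h ÷ 3.6 = 73.89 m/s.
D = ½ρv²S·CD = ½ × 1.007 × 73.89² × 19.9 × 0.0852 = 4660 N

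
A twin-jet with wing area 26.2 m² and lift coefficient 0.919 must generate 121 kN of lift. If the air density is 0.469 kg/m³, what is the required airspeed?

L = ½ρv²S·CL ⇒ v = √(2L/(ρ·S·CL))
v = √(2 × 1.21×10^5 / (0.469 × 26.2 × 0.919)) = √21430 = 146 m/s

v = 146 m/s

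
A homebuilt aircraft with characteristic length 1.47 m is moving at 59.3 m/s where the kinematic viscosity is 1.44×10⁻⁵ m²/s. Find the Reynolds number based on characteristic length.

Re = 6.05×10^6

Re = v·c/ν = 59.3 × 1.47 / (1.44×10⁻⁵) = 6.05×10^6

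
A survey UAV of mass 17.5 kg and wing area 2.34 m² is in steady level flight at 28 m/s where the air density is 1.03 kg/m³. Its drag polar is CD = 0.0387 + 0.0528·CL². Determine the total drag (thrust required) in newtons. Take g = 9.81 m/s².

Level flight ⇒ L = W = m·g = 17.5 × 9.81 = 171.68 N.
Dynamic pressure q = 0.5 × 1.03 × 28² = 403.8 Pa.
CL = 2W/(ρv²S) = 2×171.68/(1.03×28²×2.34) = 0.1817.
CD = 0.0387 + 0.0528 × 0.1817² = 0.04044.
D = q·S·CD = 403.8 × 2.34 × 0.04044 = 38.21 N

D = 38.2 N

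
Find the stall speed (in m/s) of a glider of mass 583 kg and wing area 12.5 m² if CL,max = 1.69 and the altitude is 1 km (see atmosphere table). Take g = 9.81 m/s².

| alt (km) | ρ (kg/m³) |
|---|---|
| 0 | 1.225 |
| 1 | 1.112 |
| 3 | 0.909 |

At 1 km, from the table: ρ = 1.112 kg/m³.
Weight W = mg = 583 × 9.81 = 5719 N.
From L = ½ρV²S·CL,max = W: V_stall = √(2W/(ρSCL,max)) = √(2·5719/(1.112·12.5·1.69))
V_stall = √486.9 = 22.1 m/s

V_stall = 22.1 m/s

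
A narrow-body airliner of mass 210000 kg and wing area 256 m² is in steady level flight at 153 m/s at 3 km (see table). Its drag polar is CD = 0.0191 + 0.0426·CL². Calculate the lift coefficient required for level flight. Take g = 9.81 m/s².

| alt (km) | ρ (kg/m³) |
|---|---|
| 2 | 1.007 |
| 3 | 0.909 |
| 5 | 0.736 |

CL = 0.756

At 3 km, from the table: ρ = 0.909 kg/m³.
Weight W = mg = 210000 × 9.81 = 2.0601×10^6 N; in level flight L = W.
Dynamic pressure q = 0.5 × 0.909 × 153² = 10640 Pa.
Required CL = L/(qS) = 2.0601×10^6/(10640·256) = 0.7564.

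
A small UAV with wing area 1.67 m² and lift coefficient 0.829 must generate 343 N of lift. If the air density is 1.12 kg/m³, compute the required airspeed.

L = ½ρv²S·CL ⇒ v = √(2L/(ρ·S·CL))
v = √(2 × 343 / (1.12 × 1.67 × 0.829)) = √442.4 = 21 m/s

v = 21 m/s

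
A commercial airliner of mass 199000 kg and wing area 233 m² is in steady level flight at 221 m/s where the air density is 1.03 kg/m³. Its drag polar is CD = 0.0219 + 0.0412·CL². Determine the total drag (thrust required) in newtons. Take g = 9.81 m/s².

D = 1.55×10^5 N

Level flight ⇒ L = W = m·g = 199000 × 9.81 = 1.9522×10^6 N.
q = ½ρv² = ½ × 1.03 × 221² = 25150 Pa.
Required CL = L/(qS) = 1.9522×10^6/(25150·233) = 0.3331.
CD = 0.0219 + 0.0412 × 0.3331² = 0.02647.
D = q·S·CD = 25150 × 233 × 0.02647 = 1.551×10^5 N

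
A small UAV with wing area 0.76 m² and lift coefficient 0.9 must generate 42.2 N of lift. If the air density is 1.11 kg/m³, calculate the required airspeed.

L = ½ρv²S·CL ⇒ v = √(2L/(ρ·S·CL))
v = √(2 × 42.2 / (1.11 × 0.76 × 0.9)) = √111.2 = 10.5 m/s

v = 10.5 m/s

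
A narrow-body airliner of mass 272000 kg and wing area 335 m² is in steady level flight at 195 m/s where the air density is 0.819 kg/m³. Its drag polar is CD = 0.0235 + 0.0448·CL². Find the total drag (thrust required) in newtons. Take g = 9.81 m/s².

Weight W = mg = 272000 × 9.81 = 2.6683×10^6 N; in level flight L = W.
q = ½ρv² = ½ × 0.819 × 195² = 15570 Pa.
Required CL = L/(qS) = 2.6683×10^6/(15570·335) = 0.5115.
CD = 0.0235 + 0.0448 × 0.5115² = 0.03522.
D = q·S·CD = 15570 × 335 × 0.03522 = 1.837×10^5 N

D = 1.84×10^5 N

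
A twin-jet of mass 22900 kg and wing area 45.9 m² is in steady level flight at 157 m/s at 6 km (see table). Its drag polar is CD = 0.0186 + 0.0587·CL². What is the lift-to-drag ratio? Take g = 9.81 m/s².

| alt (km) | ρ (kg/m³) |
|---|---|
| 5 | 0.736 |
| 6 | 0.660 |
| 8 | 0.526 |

L/D = 15.1

At 6 km, from the table: ρ = 0.660 kg/m³.
In steady level flight, lift balances weight: W = mg = 22900 × 9.81 = 2.2465×10^5 N.
q = ½ρv² = ½ × 0.66 × 157² = 8134 Pa.
CL = 2W/(ρv²S) = 2×2.2465×10^5/(0.66×157²×45.9) = 0.6017.
CD = 0.0186 + 0.0587 × 0.6017² = 0.03985.
L/D = CL/CD = 0.6017 / 0.03985 = 15.1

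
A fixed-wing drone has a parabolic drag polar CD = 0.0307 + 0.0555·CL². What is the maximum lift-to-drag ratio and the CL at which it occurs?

(L/D)max = 12.1, at CL = 0.744

For CD = CD0 + K·CL², (L/D)max occurs at CL* = √(CD0/K) and equals 1/(2√(K·CD0)).
(L/D)max = 1/(2√(0.0555 × 0.0307)) = 1/(2 × 0.04128) = 12.1
CL* = √(0.0307/0.0555) = 0.744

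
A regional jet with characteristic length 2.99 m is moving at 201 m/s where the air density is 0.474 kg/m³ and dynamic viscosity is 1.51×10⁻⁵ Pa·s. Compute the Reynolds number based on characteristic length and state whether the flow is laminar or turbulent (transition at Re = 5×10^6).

Re = 1.89×10^7 (turbulent)

Re = ρ·v·c/μ = 0.474 × 201 × 2.99 / (1.51×10⁻⁵) = 1.89×10^7
Since 1.89×10^7 > 5×10^6, the flow is turbulent.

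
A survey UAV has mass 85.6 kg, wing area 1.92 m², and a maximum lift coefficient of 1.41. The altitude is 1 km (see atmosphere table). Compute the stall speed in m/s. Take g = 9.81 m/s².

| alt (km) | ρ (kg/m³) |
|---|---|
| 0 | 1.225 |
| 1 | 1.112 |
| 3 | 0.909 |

At 1 km, from the table: ρ = 1.112 kg/m³.
At stall, lift equals weight: L = W = m·g = 85.6 × 9.81 = 839.7 N.
From L = ½ρV²S·CL,max = W: V_stall = √(2W/(ρSCL,max)) = √(2·839.7/(1.112·1.92·1.41))
V_stall = √557.9 = 23.6 m/s

V_stall = 23.6 m/s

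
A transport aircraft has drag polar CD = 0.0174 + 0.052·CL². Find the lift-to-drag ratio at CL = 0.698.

CD = 0.0174 + 0.052 × 0.698² = 0.04273
L/D = CL/CD = 0.698 / 0.04273 = 16.3

L/D = 16.3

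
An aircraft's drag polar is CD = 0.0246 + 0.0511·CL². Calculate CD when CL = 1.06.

CD = 0.082

CD = 0.0246 + 0.0511 × 1.06² = 0.0246 + 0.05742 = 0.082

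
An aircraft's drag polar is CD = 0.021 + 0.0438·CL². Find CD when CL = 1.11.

CD = 0.021 + 0.0438 × 1.11² = 0.021 + 0.05397 = 0.075

CD = 0.075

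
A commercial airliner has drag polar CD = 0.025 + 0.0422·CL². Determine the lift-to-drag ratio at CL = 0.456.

L/D = 13.5

CD = 0.025 + 0.0422 × 0.456² = 0.03377
L/D = CL/CD = 0.456 / 0.03377 = 13.5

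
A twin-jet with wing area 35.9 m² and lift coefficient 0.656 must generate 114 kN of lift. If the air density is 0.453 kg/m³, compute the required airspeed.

L = ½ρv²S·CL ⇒ v = √(2L/(ρ·S·CL))
v = √(2 × 1.14×10^5 / (0.453 × 35.9 × 0.656)) = √21370 = 146 m/s

v = 146 m/s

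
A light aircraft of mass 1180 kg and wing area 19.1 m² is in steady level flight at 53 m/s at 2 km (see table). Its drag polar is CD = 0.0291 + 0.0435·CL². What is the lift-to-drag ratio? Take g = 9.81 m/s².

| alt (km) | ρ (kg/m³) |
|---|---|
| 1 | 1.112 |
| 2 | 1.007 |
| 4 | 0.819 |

At 2 km, from the table: ρ = 1.007 kg/m³.
In steady level flight, lift balances weight: W = mg = 1180 × 9.81 = 11576 N.
Dynamic pressure q = 0.5 × 1.007 × 53² = 1414 Pa.
Required CL = L/(qS) = 11576/(1414·19.1) = 0.4285.
CD = 0.0291 + 0.0435 × 0.4285² = 0.03709.
L/D = CL/CD = 0.4285 / 0.03709 = 11.6

L/D = 11.6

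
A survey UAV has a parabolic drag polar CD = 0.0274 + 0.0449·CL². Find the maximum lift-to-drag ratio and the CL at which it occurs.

For CD = CD0 + K·CL², (L/D)max occurs at CL* = √(CD0/K) and equals 1/(2√(K·CD0)).
(L/D)max = 1/(2√(0.0449 × 0.0274)) = 1/(2 × 0.03508) = 14.3
CL* = √(0.0274/0.0449) = 0.781

(L/D)max = 14.3, at CL = 0.781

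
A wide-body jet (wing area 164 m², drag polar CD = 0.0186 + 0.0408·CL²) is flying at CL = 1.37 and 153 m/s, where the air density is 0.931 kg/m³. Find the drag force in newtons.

D = 1.7×10^5 N

CD = 0.0186 + 0.0408 × 1.37² = 0.09518
D = ½ρv²S·CD = ½ × 0.931 × 153² × 164 × 0.09518 = 1.7×10^5 N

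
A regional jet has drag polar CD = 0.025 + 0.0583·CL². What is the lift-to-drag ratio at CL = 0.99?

L/D = 12.1

CD = 0.025 + 0.0583 × 0.99² = 0.08214
L/D = CL/CD = 0.99 / 0.08214 = 12.1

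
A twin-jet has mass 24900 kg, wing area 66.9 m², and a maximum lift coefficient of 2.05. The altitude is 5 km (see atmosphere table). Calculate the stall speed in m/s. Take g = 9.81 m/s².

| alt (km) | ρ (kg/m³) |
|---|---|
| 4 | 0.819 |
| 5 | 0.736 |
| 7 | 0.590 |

At 5 km, from the table: ρ = 0.736 kg/m³.
At stall, lift equals weight: L = W = m·g = 24900 × 9.81 = 2.443×10^5 N.
From L = ½ρV²S·CL,max = W: V_stall = √(2W/(ρSCL,max)) = √(2·2.443×10^5/(0.736·66.9·2.05))
V_stall = √4840 = 69.6 m/s

V_stall = 69.6 m/s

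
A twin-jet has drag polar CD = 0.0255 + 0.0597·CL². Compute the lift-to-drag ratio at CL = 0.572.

CD = 0.0255 + 0.0597 × 0.572² = 0.04503
L/D = CL/CD = 0.572 / 0.04503 = 12.7

L/D = 12.7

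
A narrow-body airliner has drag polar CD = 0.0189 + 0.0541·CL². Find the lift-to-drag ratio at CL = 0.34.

CD = 0.0189 + 0.0541 × 0.34² = 0.02515
L/D = CL/CD = 0.34 / 0.02515 = 13.5

L/D = 13.5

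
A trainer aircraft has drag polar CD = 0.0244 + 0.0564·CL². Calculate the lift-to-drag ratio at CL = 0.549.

CD = 0.0244 + 0.0564 × 0.549² = 0.0414
L/D = CL/CD = 0.549 / 0.0414 = 13.3

L/D = 13.3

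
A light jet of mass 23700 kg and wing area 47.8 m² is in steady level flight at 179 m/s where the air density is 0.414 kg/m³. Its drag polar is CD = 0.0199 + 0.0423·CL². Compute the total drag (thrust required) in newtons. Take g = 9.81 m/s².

Level flight ⇒ L = W = m·g = 23700 × 9.81 = 2.325×10^5 N.
Dynamic pressure q = 0.5 × 0.414 × 179² = 6632 Pa.
CL = W/(q·S) = 2.325×10^5 / (6632 × 47.8) = 0.7334.
CD = 0.0199 + 0.0423 × 0.7334² = 0.04265.
D = q·S·CD = 6632 × 47.8 × 0.04265 = 13520 N

D = 13500 N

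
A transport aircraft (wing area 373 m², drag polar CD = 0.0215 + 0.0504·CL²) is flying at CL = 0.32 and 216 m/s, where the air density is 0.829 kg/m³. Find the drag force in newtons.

CD = 0.0215 + 0.0504 × 0.32² = 0.02666
D = ½ρv²S·CD = ½ × 0.829 × 216² × 373 × 0.02666 = 1.92×10^5 N

D = 1.92×10^5 N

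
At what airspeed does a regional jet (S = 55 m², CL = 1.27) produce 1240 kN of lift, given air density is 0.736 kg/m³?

L = ½ρv²S·CL ⇒ v = √(2L/(ρ·S·CL))
v = √(2 × 1.24×10^6 / (0.736 × 55 × 1.27)) = √48240 = 220 m/s

v = 220 m/s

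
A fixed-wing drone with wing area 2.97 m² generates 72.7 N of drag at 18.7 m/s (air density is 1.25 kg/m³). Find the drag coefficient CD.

From D = ½ρv²S·CD, rearranging gives CD = 2D/(ρv²S).
CD = 2 × 72.7 / (1.25 × 18.7² × 2.97) = 0.112

CD = 0.112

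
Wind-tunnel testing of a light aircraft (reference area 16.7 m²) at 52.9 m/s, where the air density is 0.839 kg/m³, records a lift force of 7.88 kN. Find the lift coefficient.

From L = ½ρv²S·CL, rearranging gives CL = 2L/(ρv²S).
CL = 2 × 7880 / (0.839 × 52.9² × 16.7) = 0.402

CL = 0.402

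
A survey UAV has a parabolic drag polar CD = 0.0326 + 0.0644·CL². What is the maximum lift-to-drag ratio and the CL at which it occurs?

For CD = CD0 + K·CL², (L/D)max occurs at CL* = √(CD0/K) and equals 1/(2√(K·CD0)).
(L/D)max = 1/(2√(0.0644 × 0.0326)) = 1/(2 × 0.04582) = 10.9
CL* = √(0.0326/0.0644) = 0.711

(L/D)max = 10.9, at CL = 0.711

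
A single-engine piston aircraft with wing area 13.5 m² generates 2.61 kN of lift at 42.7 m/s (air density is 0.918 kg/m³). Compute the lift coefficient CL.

CL = 0.231

From L = ½ρv²S·CL, rearranging gives CL = 2L/(ρv²S).
CL = 2 × 2610 / (0.918 × 42.7² × 13.5) = 0.231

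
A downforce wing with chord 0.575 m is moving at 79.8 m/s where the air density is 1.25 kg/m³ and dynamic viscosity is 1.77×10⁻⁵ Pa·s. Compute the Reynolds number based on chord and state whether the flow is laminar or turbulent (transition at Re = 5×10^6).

Re = ρ·v·c/μ = 1.25 × 79.8 × 0.575 / (1.77×10⁻⁵) = 3.24×10^6
Since 3.24×10^6 < 5×10^6, the flow is laminar.

Re = 3.24×10^6 (laminar)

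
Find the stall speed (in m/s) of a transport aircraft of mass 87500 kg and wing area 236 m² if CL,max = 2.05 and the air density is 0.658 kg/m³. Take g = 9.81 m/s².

At stall, lift equals weight: L = W = m·g = 87500 × 9.81 = 8.584×10^5 N.
V_stall = √(2W/(ρ·S·CL,max)) = √(2 × 8.584×10^5 / (0.658 × 236 × 2.05))
V_stall = √5393 = 73.4 m/s

V_stall = 73.4 m/s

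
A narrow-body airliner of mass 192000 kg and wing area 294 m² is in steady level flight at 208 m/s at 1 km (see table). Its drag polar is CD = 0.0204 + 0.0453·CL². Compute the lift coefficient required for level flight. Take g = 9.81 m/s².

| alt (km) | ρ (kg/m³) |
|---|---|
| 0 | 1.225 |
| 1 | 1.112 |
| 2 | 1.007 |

CL = 0.266

At 1 km, from the table: ρ = 1.112 kg/m³.
In steady level flight, lift balances weight: W = mg = 192000 × 9.81 = 1.8835×10^6 N.
Dynamic pressure q = 0.5 × 1.112 × 208² = 24050 Pa.
CL = W/(q·S) = 1.8835×10^6 / (24050 × 294) = 0.2663.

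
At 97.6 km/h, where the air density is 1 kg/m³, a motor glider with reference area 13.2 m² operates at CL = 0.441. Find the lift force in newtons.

Convert speed: v = 97.6 km/h ÷ 3.6 = 27.11 m/s.
Dynamic pressure q = ½ρv² = ½ × 1 × 27.11² = 367.5 Pa.
L = q·S·CL = 367.5 × 13.2 × 0.441 = 2140 N

L = 2140 N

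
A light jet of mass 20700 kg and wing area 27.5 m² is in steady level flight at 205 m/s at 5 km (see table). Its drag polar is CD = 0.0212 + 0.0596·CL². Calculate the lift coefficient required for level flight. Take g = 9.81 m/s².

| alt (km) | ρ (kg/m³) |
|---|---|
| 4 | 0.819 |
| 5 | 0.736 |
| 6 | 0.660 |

At 5 km, from the table: ρ = 0.736 kg/m³.
In steady level flight, lift balances weight: W = mg = 20700 × 9.81 = 2.0307×10^5 N.
q = ½ρv² = ½ × 0.736 × 205² = 15470 Pa.
Required CL = L/(qS) = 2.0307×10^5/(15470·27.5) = 0.4775.

CL = 0.477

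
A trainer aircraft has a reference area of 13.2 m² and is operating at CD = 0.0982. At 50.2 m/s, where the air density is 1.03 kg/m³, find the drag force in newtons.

D = 1680 N

D = ½ρv²S·CD = ½ × 1.03 × 50.2² × 13.2 × 0.0982 = 1680 N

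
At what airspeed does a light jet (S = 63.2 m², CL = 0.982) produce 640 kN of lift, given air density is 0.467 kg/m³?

L = ½ρv²S·CL ⇒ v = √(2L/(ρ·S·CL))
v = √(2 × 6.4×10^5 / (0.467 × 63.2 × 0.982)) = √44160 = 210 m/s

v = 210 m/s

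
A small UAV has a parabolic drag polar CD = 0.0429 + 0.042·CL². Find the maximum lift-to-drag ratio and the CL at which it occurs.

For CD = CD0 + K·CL², (L/D)max occurs at CL* = √(CD0/K) and equals 1/(2√(K·CD0)).
(L/D)max = 1/(2√(0.042 × 0.0429)) = 1/(2 × 0.04245) = 11.8
CL* = √(0.0429/0.042) = 1.01

(L/D)max = 11.8, at CL = 1.01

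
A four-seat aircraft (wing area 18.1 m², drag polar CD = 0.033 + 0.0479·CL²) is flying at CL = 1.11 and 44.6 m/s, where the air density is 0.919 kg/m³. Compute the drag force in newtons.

CD = 0.033 + 0.0479 × 1.11² = 0.09202
D = ½ρv²S·CD = ½ × 0.919 × 44.6² × 18.1 × 0.09202 = 1520 N

D = 1520 N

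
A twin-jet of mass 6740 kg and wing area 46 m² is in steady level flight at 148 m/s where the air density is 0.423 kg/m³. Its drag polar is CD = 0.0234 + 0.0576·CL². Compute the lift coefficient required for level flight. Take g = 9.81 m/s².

CL = 0.31

In steady level flight, lift balances weight: W = mg = 6740 × 9.81 = 66119 N.
Dynamic pressure q = 0.5 × 0.423 × 148² = 4633 Pa.
Required CL = L/(qS) = 66119/(4633·46) = 0.3103.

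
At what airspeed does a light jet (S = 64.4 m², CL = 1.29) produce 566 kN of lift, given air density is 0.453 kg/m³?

L = ½ρv²S·CL ⇒ v = √(2L/(ρ·S·CL))
v = √(2 × 5.66×10^5 / (0.453 × 64.4 × 1.29)) = √30080 = 173 m/s

v = 173 m/s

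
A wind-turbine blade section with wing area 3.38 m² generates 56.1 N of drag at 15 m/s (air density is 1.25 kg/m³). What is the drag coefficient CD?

CD = 0.118

From D = ½ρv²S·CD, rearranging gives CD = 2D/(ρv²S).
CD = 2 × 56.1 / (1.25 × 15² × 3.38) = 0.118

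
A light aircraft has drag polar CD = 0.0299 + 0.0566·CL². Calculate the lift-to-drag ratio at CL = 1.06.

L/D = 11.3

CD = 0.0299 + 0.0566 × 1.06² = 0.0935
L/D = CL/CD = 1.06 / 0.0935 = 11.3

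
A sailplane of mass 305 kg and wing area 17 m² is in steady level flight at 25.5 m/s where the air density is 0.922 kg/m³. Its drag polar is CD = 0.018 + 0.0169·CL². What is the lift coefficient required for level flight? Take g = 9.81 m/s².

CL = 0.587

Weight W = mg = 305 × 9.81 = 2992.1 N; in level flight L = W.
Dynamic pressure q = 0.5 × 0.922 × 25.5² = 299.8 Pa.
CL = W/(q·S) = 2992.1 / (299.8 × 17) = 0.5871.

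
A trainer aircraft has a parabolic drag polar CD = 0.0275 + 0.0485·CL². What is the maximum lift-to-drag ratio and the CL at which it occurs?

For CD = CD0 + K·CL², (L/D)max occurs at CL* = √(CD0/K) and equals 1/(2√(K·CD0)).
(L/D)max = 1/(2√(0.0485 × 0.0275)) = 1/(2 × 0.03652) = 13.7
CL* = √(0.0275/0.0485) = 0.753

(L/D)max = 13.7, at CL = 0.753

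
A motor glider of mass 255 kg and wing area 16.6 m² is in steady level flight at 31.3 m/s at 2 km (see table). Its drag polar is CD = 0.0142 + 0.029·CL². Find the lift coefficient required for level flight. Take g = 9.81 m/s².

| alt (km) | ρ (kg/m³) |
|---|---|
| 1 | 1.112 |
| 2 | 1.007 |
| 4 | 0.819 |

CL = 0.306

At 2 km, from the table: ρ = 1.007 kg/m³.
Level flight ⇒ L = W = m·g = 255 × 9.81 = 2501.6 N.
q = ½ρv² = ½ × 1.007 × 31.3² = 493.3 Pa.
CL = 2W/(ρv²S) = 2×2501.6/(1.007×31.3²×16.6) = 0.3055.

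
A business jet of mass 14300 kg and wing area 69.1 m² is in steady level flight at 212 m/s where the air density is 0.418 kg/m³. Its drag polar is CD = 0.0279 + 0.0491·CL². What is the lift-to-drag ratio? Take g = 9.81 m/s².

In steady level flight, lift balances weight: W = mg = 14300 × 9.81 = 1.4028×10^5 N.
Dynamic pressure q = 0.5 × 0.418 × 212² = 9393 Pa.
CL = 2W/(ρv²S) = 2×1.4028×10^5/(0.418×212²×69.1) = 0.2161.
CD = 0.0279 + 0.0491 × 0.2161² = 0.03019.
L/D = CL/CD = 0.2161 / 0.03019 = 7.16

L/D = 7.16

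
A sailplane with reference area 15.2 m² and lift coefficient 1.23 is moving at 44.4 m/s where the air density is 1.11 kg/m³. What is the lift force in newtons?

L = 20500 N

L = ½ρv²S·CL = ½ × 1.11 × 44.4² × 15.2 × 1.23 = 20500 N ≈ 20.5 kN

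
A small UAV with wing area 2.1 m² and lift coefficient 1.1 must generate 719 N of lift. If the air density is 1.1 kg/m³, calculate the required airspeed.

L = ½ρv²S·CL ⇒ v = √(2L/(ρ·S·CL))
v = √(2 × 719 / (1.1 × 2.1 × 1.1)) = √565.9 = 23.8 m/s

v = 23.8 m/s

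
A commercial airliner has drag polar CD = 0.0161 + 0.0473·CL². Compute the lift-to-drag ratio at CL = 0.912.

L/D = 16.4

CD = 0.0161 + 0.0473 × 0.912² = 0.05544
L/D = CL/CD = 0.912 / 0.05544 = 16.4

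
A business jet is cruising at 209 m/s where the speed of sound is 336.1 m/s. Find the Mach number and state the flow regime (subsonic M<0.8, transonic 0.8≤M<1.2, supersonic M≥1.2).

M = v/a = 209 / 336.1 = 0.622
M = 0.622 → subsonic.

M = 0.622 (subsonic)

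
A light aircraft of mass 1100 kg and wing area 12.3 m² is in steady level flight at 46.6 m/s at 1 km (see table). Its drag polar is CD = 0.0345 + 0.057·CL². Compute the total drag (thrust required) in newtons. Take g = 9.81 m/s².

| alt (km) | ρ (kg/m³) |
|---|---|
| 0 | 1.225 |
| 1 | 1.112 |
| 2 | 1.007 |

At 1 km, from the table: ρ = 1.112 kg/m³.
Weight W = mg = 1100 × 9.81 = 10791 N; in level flight L = W.
Dynamic pressure q = 0.5 × 1.112 × 46.6² = 1207 Pa.
CL = 2W/(ρv²S) = 2×10791/(1.112×46.6²×12.3) = 0.7266.
CD = 0.0345 + 0.057 × 0.7266² = 0.0646.
D = q·S·CD = 1207 × 12.3 × 0.0646 = 959.3 N

D = 959 N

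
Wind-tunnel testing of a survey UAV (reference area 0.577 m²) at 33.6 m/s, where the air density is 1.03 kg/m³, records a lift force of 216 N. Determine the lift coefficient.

From L = ½ρv²S·CL, rearranging gives CL = 2L/(ρv²S).
CL = 2 × 216 / (1.03 × 33.6² × 0.577) = 0.644

CL = 0.644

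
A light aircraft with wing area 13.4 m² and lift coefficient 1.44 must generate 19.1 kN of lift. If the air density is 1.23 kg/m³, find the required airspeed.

L = ½ρv²S·CL ⇒ v = √(2L/(ρ·S·CL))
v = √(2 × 19100 / (1.23 × 13.4 × 1.44)) = √1609 = 40.1 m/s

v = 40.1 m/s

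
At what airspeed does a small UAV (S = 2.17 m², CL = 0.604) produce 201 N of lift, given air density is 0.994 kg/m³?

v = 17.6 m/s

L = ½ρv²S·CL ⇒ v = √(2L/(ρ·S·CL))
v = √(2 × 201 / (0.994 × 2.17 × 0.604)) = √308.6 = 17.6 m/s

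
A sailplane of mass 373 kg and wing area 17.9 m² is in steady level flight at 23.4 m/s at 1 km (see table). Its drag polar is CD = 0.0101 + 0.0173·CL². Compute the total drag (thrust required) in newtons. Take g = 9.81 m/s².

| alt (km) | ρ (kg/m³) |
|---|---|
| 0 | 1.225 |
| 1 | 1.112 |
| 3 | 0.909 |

At 1 km, from the table: ρ = 1.112 kg/m³.
Level flight ⇒ L = W = m·g = 373 × 9.81 = 3659.1 N.
q = ½ρv² = ½ × 1.112 × 23.4² = 304.4 Pa.
Required CL = L/(qS) = 3659.1/(304.4·17.9) = 0.6715.
CD = 0.0101 + 0.0173 × 0.6715² = 0.0179.
D = q·S·CD = 304.4 × 17.9 × 0.0179 = 97.55 N

D = 97.5 N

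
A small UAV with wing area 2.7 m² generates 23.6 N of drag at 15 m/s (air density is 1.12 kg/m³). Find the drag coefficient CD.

From D = ½ρv²S·CD, rearranging gives CD = 2D/(ρv²S).
CD = 2 × 23.6 / (1.12 × 15² × 2.7) = 0.0694

CD = 0.0694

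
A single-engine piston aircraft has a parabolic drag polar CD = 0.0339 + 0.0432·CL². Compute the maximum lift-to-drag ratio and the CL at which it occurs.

For CD = CD0 + K·CL², (L/D)max occurs at CL* = √(CD0/K) and equals 1/(2√(K·CD0)).
(L/D)max = 1/(2√(0.0432 × 0.0339)) = 1/(2 × 0.03827) = 13.1
CL* = √(0.0339/0.0432) = 0.886

(L/D)max = 13.1, at CL = 0.886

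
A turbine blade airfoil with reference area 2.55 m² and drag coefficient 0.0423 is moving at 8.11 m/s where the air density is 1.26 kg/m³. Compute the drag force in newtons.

Dynamic pressure q = ½ρv² = ½ × 1.26 × 8.11² = 41.44 Pa.
D = q·S·CD = 41.44 × 2.55 × 0.0423 = 4.47 N

D = 4.47 N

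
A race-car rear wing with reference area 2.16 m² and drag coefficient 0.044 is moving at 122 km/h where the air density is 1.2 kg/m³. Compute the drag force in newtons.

Convert speed: v = 122 km/h ÷ 3.6 = 33.89 m/s.
D = ½ρv²S·CD = ½ × 1.2 × 33.89² × 2.16 × 0.044 = 65.5 N

D = 65.5 N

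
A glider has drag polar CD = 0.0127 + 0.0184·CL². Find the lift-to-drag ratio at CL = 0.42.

CD = 0.0127 + 0.0184 × 0.42² = 0.01595
L/D = CL/CD = 0.42 / 0.01595 = 26.3

L/D = 26.3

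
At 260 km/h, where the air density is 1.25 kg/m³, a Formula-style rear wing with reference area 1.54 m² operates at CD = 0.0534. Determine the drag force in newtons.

Convert speed: v = 260 km/h ÷ 3.6 = 72.22 m/s.
Dynamic pressure q = ½ρv² = ½ × 1.25 × 72.22² = 3260 Pa.
D = q·S·CD = 3260 × 1.54 × 0.0534 = 268 N

D = 268 N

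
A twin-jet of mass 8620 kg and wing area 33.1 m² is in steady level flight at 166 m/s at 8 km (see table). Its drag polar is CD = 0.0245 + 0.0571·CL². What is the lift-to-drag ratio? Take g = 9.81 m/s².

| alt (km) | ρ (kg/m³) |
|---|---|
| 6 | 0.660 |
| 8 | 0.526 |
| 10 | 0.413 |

L/D = 11.2

At 8 km, from the table: ρ = 0.526 kg/m³.
Level flight ⇒ L = W = m·g = 8620 × 9.81 = 84562 N.
q = ½ρv² = ½ × 0.526 × 166² = 7247 Pa.
CL = 2W/(ρv²S) = 2×84562/(0.526×166²×33.1) = 0.3525.
CD = 0.0245 + 0.0571 × 0.3525² = 0.0316.
L/D = CL/CD = 0.3525 / 0.0316 = 11.2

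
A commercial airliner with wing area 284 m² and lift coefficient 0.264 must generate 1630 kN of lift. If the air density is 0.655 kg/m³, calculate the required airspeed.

v = 258 m/s

L = ½ρv²S·CL ⇒ v = √(2L/(ρ·S·CL))
v = √(2 × 1.63×10^6 / (0.655 × 284 × 0.264)) = √66380 = 258 m/s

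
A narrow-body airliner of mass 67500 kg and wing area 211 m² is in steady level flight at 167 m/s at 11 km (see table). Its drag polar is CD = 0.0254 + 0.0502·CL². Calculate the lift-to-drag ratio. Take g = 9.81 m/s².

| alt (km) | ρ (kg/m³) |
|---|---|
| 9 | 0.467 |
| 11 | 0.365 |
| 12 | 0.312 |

L/D = 13.9

At 11 km, from the table: ρ = 0.365 kg/m³.
Level flight ⇒ L = W = m·g = 67500 × 9.81 = 6.6218×10^5 N.
q = ½ρv² = ½ × 0.365 × 167² = 5090 Pa.
CL = 2W/(ρv²S) = 2×6.6218×10^5/(0.365×167²×211) = 0.6166.
CD = 0.0254 + 0.0502 × 0.6166² = 0.04449.
L/D = CL/CD = 0.6166 / 0.04449 = 13.9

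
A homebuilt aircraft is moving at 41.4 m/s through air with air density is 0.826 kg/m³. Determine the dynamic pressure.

q = 708 Pa

q = ½ρv² = ½ × 0.826 × 41.4² = 708 Pa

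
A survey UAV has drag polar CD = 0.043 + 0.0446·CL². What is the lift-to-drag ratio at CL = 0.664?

CD = 0.043 + 0.0446 × 0.664² = 0.06266
L/D = CL/CD = 0.664 / 0.06266 = 10.6

L/D = 10.6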